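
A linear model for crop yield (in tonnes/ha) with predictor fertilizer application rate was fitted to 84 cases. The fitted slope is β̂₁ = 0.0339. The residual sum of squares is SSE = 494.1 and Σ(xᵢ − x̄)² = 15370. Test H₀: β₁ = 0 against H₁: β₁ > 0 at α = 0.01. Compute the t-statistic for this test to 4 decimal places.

MSE = SSE/(n − 2) = 494.1/82 = 6.02561.
SE(β̂₁) = √(MSE/Sₓₓ) = √(6.02561/15370) = 0.0197999.
t = 0.0339 / 0.0197999 = 1.7121.
df = n − 2 = 82.
One-sided p ≈ 0.0453, which is ≥ 0.01, so fail to reject H₀.
The data do not give significant evidence that the true slope on fertilizer application rate is positive.

t = 1.7121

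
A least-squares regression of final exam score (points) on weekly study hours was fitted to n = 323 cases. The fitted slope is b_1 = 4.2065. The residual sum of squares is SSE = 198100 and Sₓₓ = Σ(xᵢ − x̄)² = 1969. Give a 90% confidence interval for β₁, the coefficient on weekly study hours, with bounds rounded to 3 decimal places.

(3.283, 5.130)

MSE = SSE/(n − 2) = 198100/321 = 617.134.
SE(b_1) = √(MSE/Sₓₓ) = √(617.134/1969) = 0.559844.
df = n − 2 = 321.
t* = t_{0.05, 321} = 1.649614.
Margin = t* × SE = 1.649614 × 0.559844 = 0.92353.
CI: 4.2065 ± 0.92353 → (3.283, 5.130).
With 90% confidence, each one-unit increase in weekly study hours is associated with a change of between 3.283 and 5.130 points in final exam score.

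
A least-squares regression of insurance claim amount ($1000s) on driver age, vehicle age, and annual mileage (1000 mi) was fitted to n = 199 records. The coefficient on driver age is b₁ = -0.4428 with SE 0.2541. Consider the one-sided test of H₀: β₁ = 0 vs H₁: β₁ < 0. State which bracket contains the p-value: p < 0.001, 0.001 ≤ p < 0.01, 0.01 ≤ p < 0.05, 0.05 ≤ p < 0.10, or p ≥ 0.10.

0.01 ≤ p < 0.05

t = -0.4428 / 0.2541 = -1.743.
df = n − k − 1 = 199 − 3 − 1 = 195.
One-sided p = P(T_{195} < t) ≈ 0.0415.
So 0.01 ≤ p < 0.05.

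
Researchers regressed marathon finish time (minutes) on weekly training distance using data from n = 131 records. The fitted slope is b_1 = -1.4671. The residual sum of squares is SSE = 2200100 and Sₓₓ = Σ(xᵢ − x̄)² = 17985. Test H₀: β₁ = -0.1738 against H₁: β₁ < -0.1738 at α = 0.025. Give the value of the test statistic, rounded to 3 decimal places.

MSE = SSE/(n − 2) = 2200100/129 = 17055.
SE(b_1) = √(MSE/Sₓₓ) = √(17055/17985) = 0.973803.
t = (-1.4671 − (-0.1738)) / 0.973803 = -1.328.
df = n − 2 = 129.
One-sided p ≈ 0.0932, which is ≥ 0.025, so fail to reject H₀.
The data do not give significant evidence that the true slope on weekly training distance is below -0.1738 minutes per unit.

t = -1.328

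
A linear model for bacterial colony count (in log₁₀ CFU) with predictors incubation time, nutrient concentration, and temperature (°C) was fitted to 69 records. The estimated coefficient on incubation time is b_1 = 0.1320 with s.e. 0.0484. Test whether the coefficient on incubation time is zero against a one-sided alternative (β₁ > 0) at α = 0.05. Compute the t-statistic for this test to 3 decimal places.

H₀: β₁ = 0 vs H₁: β₁ > 0.
t = (b_1 − β₁⁰)/SE = 0.1320 / 0.0484 = 2.727.
df = n − k − 1 = 69 − 3 − 1 = 65.
One-sided p ≈ 0.0041, which is < 0.05, so reject H₀.
There is evidence that the true slope on incubation time is positive, holding the other predictors fixed.

t = 2.727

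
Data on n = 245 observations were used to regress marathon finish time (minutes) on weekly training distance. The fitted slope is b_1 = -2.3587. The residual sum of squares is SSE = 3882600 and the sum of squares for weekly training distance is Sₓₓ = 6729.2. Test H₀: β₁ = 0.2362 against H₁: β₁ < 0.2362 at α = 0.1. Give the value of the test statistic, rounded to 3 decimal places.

t = -1.684

MSE = SSE/(n − 2) = 3882600/243 = 15977.8.
SE(b_1) = √(MSE/Sₓₓ) = √(15977.8/6729.2) = 1.54091.
t = (-2.3587 − 0.2362) / 1.54091 = -1.684.
df = n − 2 = 243.
One-sided p ≈ 0.0467, which is < 0.1, so reject H₀.
There is evidence that the true slope on weekly training distance is below 0.2362 minutes per unit.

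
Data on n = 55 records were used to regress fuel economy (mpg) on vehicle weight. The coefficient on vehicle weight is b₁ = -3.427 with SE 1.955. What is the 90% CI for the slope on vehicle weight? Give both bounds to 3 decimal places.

(-6.700, -0.154)

df = n − 2 = 55 − 2 = 53.
t* = t_{0.05, 53} = 1.674116.
Margin = t* × SE = 1.674116 × 1.955 = 3.27290.
CI: -3.427 ± 3.27290 → (-6.700, -0.154).
With 90% confidence, each one-unit increase in vehicle weight is associated with a change of between -6.700 and -0.154 mpg in fuel economy.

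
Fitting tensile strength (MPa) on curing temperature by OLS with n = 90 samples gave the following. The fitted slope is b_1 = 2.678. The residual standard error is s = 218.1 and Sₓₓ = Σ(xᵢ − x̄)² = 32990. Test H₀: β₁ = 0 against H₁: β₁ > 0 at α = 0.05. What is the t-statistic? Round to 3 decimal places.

t = 2.230

SE(b_1) = s/√Sₓₓ = 218.1/√32990 = 1.20078.
t = 2.678 / 1.20078 = 2.230.
df = n − 2 = 88.
One-sided p ≈ 0.0141, which is < 0.05, so reject H₀.
There is evidence that the true slope on curing temperature is positive.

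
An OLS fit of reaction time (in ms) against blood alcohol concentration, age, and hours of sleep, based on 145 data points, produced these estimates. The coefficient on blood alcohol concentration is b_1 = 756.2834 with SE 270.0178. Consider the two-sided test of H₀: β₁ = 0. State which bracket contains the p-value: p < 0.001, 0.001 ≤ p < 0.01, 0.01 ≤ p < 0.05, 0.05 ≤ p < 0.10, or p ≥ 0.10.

t = 756.2834 / 270.0178 = 2.801.
df = n − k − 1 = 145 − 3 − 1 = 141.
Two-sided p = 2·P(T_{141} > |t|) ≈ 0.0058.
So 0.001 ≤ p < 0.01.

0.001 ≤ p < 0.01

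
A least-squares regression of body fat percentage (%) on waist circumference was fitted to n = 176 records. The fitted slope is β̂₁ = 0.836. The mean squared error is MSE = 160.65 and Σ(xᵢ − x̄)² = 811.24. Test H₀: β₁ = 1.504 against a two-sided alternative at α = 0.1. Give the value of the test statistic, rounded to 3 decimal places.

t = -1.501

SE(β̂₁) = √(MSE/Sₓₓ) = √(160.65/811.24) = 0.445006.
t = (0.836 − 1.504) / 0.445006 = -1.501.
df = n − 2 = 174.
Two-sided p ≈ 0.1351, which is ≥ 0.1, so fail to reject H₀.
The data are consistent with a true slope of 1.504 % per unit of waist circumference.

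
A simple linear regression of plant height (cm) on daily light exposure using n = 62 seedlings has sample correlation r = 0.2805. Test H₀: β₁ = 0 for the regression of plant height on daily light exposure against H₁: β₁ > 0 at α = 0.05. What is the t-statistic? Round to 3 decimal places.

t = r·√(n − 2)/√(1 − r²) = 0.2805·√60/√0.92132 = 2.264.
df = n − 2 = 60.
One-sided p ≈ 0.0136, which is < 0.05, so reject H₀.
There is evidence of a linear association between daily light exposure and plant height.

t = 2.264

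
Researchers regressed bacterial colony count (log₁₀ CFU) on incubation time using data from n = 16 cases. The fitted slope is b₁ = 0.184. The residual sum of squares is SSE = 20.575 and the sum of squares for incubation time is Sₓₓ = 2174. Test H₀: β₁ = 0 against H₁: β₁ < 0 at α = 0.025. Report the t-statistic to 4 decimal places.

MSE = SSE/(n − 2) = 20.575/14 = 1.46964.
SE(b₁) = √(MSE/Sₓₓ) = √(1.46964/2174) = 0.0260002.
t = 0.184 / 0.0260002 = 7.0769.
df = n − 2 = 14.
One-sided p ≈ 1.0000, which is ≥ 0.025, so fail to reject H₀.
The data do not give significant evidence that the true slope on incubation time is negative.

t = 7.0769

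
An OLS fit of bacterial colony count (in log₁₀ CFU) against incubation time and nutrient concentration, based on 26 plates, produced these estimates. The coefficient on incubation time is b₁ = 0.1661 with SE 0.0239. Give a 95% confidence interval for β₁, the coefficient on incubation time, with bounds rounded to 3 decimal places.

df = n − k − 1 = 26 − 2 − 1 = 23.
t* = t_{0.025, 23} = 2.068658.
Margin = t* × SE = 2.068658 × 0.0239 = 0.04944.
CI: 0.1661 ± 0.04944 → (0.117, 0.216).
With 95% confidence, each one-unit increase in incubation time is associated with a change of between 0.117 and 0.216 log₁₀ CFU in bacterial colony count, holding the other predictors fixed.

(0.117, 0.216)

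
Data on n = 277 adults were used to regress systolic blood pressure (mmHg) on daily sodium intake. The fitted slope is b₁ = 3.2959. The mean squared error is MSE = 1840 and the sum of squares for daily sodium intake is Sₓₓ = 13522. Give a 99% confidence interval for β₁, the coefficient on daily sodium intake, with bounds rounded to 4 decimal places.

(2.3391, 4.2527)

SE(b₁) = √(MSE/Sₓₓ) = √(1840/13522) = 0.368883.
df = n − 2 = 275.
t* = t_{0.005, 275} = 2.593825.
Margin = t* × SE = 2.593825 × 0.368883 = 0.956818.
CI: 3.2959 ± 0.956818 → (2.3391, 4.2527).
With 99% confidence, each one-unit increase in daily sodium intake is associated with a change of between 2.3391 and 4.2527 mmHg in systolic blood pressure.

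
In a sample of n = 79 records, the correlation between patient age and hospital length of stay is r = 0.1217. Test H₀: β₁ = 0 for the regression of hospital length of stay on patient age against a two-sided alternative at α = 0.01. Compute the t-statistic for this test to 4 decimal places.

t = r·√(n − 2)/√(1 − r²) = 0.1217·√77/√0.985189 = 1.0759.
df = n − 2 = 77.
Two-sided p ≈ 0.2853, which is ≥ 0.01, so fail to reject H₀.
The data do not give significant evidence of a linear association between patient age and hospital length of stay.

t = 1.0759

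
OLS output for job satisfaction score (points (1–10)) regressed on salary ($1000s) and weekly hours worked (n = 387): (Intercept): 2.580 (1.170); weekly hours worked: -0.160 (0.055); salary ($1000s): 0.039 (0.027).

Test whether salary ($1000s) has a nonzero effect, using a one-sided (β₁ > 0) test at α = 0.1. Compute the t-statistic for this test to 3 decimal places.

t = 1.444

Read off: b = 0.039, SE = 0.027 for salary ($1000s).
H₀: β₁ = 0 vs H₁: β₁ > 0.
t = 0.039 / 0.027 = 1.444.
df = n − k − 1 = 387 − 2 − 1 = 384.
One-sided p ≈ 0.0747, which is < 0.1, so reject H₀.
There is evidence that the true slope on salary ($1000s) is positive, holding the other predictors fixed.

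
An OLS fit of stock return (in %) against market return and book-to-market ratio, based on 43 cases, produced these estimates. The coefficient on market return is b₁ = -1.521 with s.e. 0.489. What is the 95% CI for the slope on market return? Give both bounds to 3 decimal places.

df = n − k − 1 = 43 − 2 − 1 = 40.
t* = t_{0.025, 40} = 2.021075.
Margin = t* × SE = 2.021075 × 0.489 = 0.98831.
CI: -1.521 ± 0.98831 → (-2.509, -0.533).
With 95% confidence, each one-unit increase in market return is associated with a change of between -2.509 and -0.533 % in stock return, holding the other predictors fixed.

(-2.509, -0.533)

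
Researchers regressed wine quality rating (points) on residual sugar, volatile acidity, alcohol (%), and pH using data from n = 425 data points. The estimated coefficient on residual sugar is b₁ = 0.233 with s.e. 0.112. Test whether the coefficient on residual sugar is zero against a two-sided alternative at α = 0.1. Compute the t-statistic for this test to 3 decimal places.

t = 2.080

H₀: β₁ = 0 vs H₁: β₁ ≠ 0.
t = (b₁ − β₁⁰)/SE = 0.233 / 0.112 = 2.080.
df = n − k − 1 = 425 − 4 − 1 = 420.
Two-sided p ≈ 0.0381, which is < 0.1, so reject H₀.
There is evidence that residual sugar is associated with wine quality rating, holding the other predictors fixed.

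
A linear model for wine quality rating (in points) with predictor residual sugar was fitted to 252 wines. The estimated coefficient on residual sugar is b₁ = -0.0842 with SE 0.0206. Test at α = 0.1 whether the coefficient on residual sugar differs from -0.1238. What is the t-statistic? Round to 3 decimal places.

H₀: β₁ = -0.1238 vs H₁: β₁ ≠ -0.1238.
t = (b₁ − β₁⁰)/SE = (-0.0842 − (-0.1238)) / 0.0206 = 1.922.
df = n − 2 = 252 − 2 = 250.
Two-sided p ≈ 0.0557, which is < 0.1, so reject H₀.
There is evidence that the true slope on residual sugar differs from -0.1238 points per unit.

t = 1.922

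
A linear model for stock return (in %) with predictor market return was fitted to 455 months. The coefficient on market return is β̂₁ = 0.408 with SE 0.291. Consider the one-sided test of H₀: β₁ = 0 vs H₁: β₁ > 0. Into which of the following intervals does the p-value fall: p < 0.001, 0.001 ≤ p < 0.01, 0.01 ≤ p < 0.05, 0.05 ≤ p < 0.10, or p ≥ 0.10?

t = 0.408 / 0.291 = 1.402.
df = n − 2 = 455 − 2 = 453.
One-sided p = P(T_{453} > t) ≈ 0.0808.
So 0.05 ≤ p < 0.10.

0.05 ≤ p < 0.10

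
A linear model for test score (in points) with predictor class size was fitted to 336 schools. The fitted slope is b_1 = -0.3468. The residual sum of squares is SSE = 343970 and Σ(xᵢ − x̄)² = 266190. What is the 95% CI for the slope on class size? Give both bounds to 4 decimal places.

MSE = SSE/(n − 2) = 343970/334 = 1029.85.
SE(b_1) = √(MSE/Sₓₓ) = √(1029.85/266190) = 0.0622001.
df = n − 2 = 334.
t* = t_{0.025, 334} = 1.967092.
Margin = t* × SE = 1.967092 × 0.0622001 = 0.122353.
CI: -0.3468 ± 0.122353 → (-0.4692, -0.2244).
With 95% confidence, each one-unit increase in class size is associated with a change of between -0.4692 and -0.2244 points in test score.

(-0.4692, -0.2244)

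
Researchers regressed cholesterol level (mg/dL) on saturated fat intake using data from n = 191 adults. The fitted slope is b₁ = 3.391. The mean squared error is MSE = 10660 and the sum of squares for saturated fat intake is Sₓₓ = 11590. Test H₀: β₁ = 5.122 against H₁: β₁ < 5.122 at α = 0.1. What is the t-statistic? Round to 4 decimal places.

t = -1.8049

SE(b₁) = √(MSE/Sₓₓ) = √(10660/11590) = 0.95904.
t = (3.391 − 5.122) / 0.95904 = -1.8049.
df = n − 2 = 189.
One-sided p ≈ 0.0363, which is < 0.1, so reject H₀.
There is evidence that the true slope on saturated fat intake is below 5.122 mg/dL per unit.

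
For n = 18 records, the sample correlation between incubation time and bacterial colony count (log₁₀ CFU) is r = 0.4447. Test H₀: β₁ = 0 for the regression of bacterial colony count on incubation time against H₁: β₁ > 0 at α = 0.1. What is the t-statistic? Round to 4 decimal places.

t = 1.9860

t = r·√(n − 2)/√(1 − r²) = 0.4447·√16/√0.802242 = 1.9860.
df = n − 2 = 16.
One-sided p ≈ 0.0322, which is < 0.1, so reject H₀.
There is evidence of a linear association between incubation time and bacterial colony count.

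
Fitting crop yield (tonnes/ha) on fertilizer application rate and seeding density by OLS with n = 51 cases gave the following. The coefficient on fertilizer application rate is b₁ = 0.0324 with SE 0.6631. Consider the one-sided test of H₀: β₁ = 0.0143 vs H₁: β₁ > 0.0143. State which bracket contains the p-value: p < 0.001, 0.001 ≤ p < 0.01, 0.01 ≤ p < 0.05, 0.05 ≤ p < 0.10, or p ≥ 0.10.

t = (0.0324 − 0.0143) / 0.6631 = 0.027.
df = n − k − 1 = 51 − 2 − 1 = 48.
One-sided p = P(T_{48} > t) ≈ 0.4892.
So p ≥ 0.10.

p ≥ 0.10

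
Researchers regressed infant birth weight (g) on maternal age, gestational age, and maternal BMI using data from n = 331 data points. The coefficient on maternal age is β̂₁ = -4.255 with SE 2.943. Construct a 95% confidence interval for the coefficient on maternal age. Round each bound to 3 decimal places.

(-10.045, 1.535)

df = n − k − 1 = 331 − 3 − 1 = 327.
t* = t_{0.025, 327} = 1.967245.
Margin = t* × SE = 1.967245 × 2.943 = 5.78960.
CI: -4.255 ± 5.78960 → (-10.045, 1.535).
With 95% confidence, each one-unit increase in maternal age is associated with a change of between -10.045 and 1.535 g in infant birth weight, holding the other predictors fixed.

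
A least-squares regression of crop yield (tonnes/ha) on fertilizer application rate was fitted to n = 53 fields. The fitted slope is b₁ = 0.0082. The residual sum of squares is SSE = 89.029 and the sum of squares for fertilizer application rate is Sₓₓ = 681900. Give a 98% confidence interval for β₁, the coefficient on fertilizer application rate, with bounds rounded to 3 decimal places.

(0.004, 0.012)

MSE = SSE/(n − 2) = 89.029/51 = 1.74567.
SE(b₁) = √(MSE/Sₓₓ) = √(1.74567/681900) = 0.0016.
df = n − 2 = 51.
t* = t_{0.01, 51} = 2.401718.
Margin = t* × SE = 2.401718 × 0.0016 = 0.00384.
CI: 0.0082 ± 0.00384 → (0.004, 0.012).
With 98% confidence, each one-unit increase in fertilizer application rate is associated with a change of between 0.004 and 0.012 tonnes/ha in crop yield.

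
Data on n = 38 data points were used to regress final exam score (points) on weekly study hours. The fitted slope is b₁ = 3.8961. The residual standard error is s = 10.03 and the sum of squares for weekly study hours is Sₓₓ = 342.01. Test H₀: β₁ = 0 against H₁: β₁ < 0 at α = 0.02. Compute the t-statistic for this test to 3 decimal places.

SE(b₁) = s/√Sₓₓ = 10.03/√342.01 = 0.542352.
t = 3.8961 / 0.542352 = 7.184.
df = n − 2 = 36.
One-sided p ≈ 1.0000, which is ≥ 0.02, so fail to reject H₀.
The data do not give significant evidence that the true slope on weekly study hours is negative.

t = 7.184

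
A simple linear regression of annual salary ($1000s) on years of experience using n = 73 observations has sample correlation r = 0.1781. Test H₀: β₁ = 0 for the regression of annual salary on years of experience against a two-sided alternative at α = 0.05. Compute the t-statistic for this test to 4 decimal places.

t = 1.5251

t = r·√(n − 2)/√(1 − r²) = 0.1781·√71/√0.96828 = 1.5251.
df = n − 2 = 71.
Two-sided p ≈ 0.1317, which is ≥ 0.05, so fail to reject H₀.
The data do not give significant evidence of a linear association between years of experience and annual salary.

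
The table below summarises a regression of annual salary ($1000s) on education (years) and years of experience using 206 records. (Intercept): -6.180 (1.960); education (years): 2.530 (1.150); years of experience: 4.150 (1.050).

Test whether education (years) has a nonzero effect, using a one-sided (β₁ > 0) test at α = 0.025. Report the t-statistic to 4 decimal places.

Read off: b = 2.530, SE = 1.150 for education (years).
H₀: β₁ = 0 vs H₁: β₁ > 0.
t = 2.530 / 1.150 = 2.2000.
df = n − k − 1 = 206 − 2 − 1 = 203.
One-sided p ≈ 0.0145, which is < 0.025, so reject H₀.
There is evidence that the true slope on education (years) is positive, holding the other predictors fixed.

t = 2.2000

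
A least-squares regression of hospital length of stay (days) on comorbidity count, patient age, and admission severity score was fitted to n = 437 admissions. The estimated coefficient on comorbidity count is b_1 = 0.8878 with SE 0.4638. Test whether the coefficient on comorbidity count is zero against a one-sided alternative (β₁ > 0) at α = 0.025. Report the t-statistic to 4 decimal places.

t = 1.9142

H₀: β₁ = 0 vs H₁: β₁ > 0.
t = (b_1 − β₁⁰)/SE = 0.8878 / 0.4638 = 1.9142.
df = n − k − 1 = 437 − 3 − 1 = 433.
One-sided p ≈ 0.0281, which is ≥ 0.025, so fail to reject H₀.
The data do not give significant evidence that the true slope on comorbidity count is positive, holding the other predictors fixed.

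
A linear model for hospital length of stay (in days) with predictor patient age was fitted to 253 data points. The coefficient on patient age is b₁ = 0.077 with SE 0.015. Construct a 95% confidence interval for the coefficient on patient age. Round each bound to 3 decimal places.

df = n − 2 = 253 − 2 = 251.
t* = t_{0.025, 251} = 1.96946.
Margin = t* × SE = 1.96946 × 0.015 = 0.02954.
CI: 0.077 ± 0.02954 → (0.047, 0.107).
With 95% confidence, each one-unit increase in patient age is associated with a change of between 0.047 and 0.107 days in hospital length of stay.

(0.047, 0.107)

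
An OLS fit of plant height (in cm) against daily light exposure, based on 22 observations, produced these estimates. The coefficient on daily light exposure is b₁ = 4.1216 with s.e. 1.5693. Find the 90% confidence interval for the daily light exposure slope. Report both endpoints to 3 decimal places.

df = n − 2 = 22 − 2 = 20.
t* = t_{0.05, 20} = 1.724718.
Margin = t* × SE = 1.724718 × 1.5693 = 2.70660.
CI: 4.1216 ± 2.70660 → (1.415, 6.828).
With 90% confidence, each one-unit increase in daily light exposure is associated with a change of between 1.415 and 6.828 cm in plant height.

(1.415, 6.828)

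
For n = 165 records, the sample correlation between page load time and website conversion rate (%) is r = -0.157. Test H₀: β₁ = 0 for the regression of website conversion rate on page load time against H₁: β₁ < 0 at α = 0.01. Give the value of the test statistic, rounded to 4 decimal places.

t = r·√(n − 2)/√(1 − r²) = -0.157·√163/√0.975351 = -2.0296.
df = n − 2 = 163.
One-sided p ≈ 0.0220, which is ≥ 0.01, so fail to reject H₀.
The data do not give significant evidence of a linear association between page load time and website conversion rate.

t = -2.0296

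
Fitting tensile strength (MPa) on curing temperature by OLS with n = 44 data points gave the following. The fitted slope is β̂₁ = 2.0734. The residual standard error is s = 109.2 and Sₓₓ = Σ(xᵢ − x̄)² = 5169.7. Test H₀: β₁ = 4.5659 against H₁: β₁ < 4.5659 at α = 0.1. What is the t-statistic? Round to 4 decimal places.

t = -1.6411

SE(β̂₁) = s/√Sₓₓ = 109.2/√5169.7 = 1.51876.
t = (2.0734 − 4.5659) / 1.51876 = -1.6411.
df = n − 2 = 42.
One-sided p ≈ 0.0541, which is < 0.1, so reject H₀.
There is evidence that the true slope on curing temperature is below 4.5659 MPa per unit.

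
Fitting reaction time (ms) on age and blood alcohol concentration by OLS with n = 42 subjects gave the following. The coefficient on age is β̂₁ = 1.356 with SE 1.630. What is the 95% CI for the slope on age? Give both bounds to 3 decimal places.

df = n − k − 1 = 42 − 2 − 1 = 39.
t* = t_{0.025, 39} = 2.022691.
Margin = t* × SE = 2.022691 × 1.630 = 3.29699.
CI: 1.356 ± 3.29699 → (-1.941, 4.653).
With 95% confidence, each one-unit increase in age is associated with a change of between -1.941 and 4.653 ms in reaction time, holding the other predictors fixed.

(-1.941, 4.653)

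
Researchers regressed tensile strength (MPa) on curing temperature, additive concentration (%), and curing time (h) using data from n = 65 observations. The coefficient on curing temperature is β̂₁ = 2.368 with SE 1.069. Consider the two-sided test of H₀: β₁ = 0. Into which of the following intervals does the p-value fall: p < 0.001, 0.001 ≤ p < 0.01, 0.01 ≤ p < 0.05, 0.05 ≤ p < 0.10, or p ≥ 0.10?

t = 2.368 / 1.069 = 2.215.
df = n − k − 1 = 65 − 3 − 1 = 61.
Two-sided p = 2·P(T_{61} > |t|) ≈ 0.0305.
So 0.01 ≤ p < 0.05.

0.01 ≤ p < 0.05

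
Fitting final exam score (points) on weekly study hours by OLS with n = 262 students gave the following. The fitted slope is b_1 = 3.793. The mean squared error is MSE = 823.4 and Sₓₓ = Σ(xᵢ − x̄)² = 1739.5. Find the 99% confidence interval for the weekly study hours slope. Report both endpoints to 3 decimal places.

SE(b_1) = √(MSE/Sₓₓ) = √(823.4/1739.5) = 0.688008.
df = n − 2 = 260.
t* = t_{0.005, 260} = 2.59487.
Margin = t* × SE = 2.59487 × 0.688008 = 1.78529.
CI: 3.793 ± 1.78529 → (2.008, 5.578).
With 99% confidence, each one-unit increase in weekly study hours is associated with a change of between 2.008 and 5.578 points in final exam score.

(2.008, 5.578)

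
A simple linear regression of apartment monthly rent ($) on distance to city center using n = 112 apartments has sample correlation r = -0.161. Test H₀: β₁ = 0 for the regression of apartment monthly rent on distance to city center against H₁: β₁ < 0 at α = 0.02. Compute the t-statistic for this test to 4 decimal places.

t = r·√(n − 2)/√(1 − r²) = -0.161·√110/√0.974079 = -1.7109.
df = n − 2 = 110.
One-sided p ≈ 0.0450, which is ≥ 0.02, so fail to reject H₀.
The data do not give significant evidence of a linear association between distance to city center and apartment monthly rent.

t = -1.7109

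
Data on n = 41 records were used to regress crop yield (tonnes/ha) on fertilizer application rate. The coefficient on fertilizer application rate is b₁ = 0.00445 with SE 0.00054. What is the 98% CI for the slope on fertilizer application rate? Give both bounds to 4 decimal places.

df = n − 2 = 41 − 2 = 39.
t* = t_{0.01, 39} = 2.425841.
Margin = t* × SE = 2.425841 × 0.00054 = 0.001310.
CI: 0.00445 ± 0.001310 → (0.0031, 0.0058).
With 98% confidence, each one-unit increase in fertilizer application rate is associated with a change of between 0.0031 and 0.0058 tonnes/ha in crop yield.

(0.0031, 0.0058)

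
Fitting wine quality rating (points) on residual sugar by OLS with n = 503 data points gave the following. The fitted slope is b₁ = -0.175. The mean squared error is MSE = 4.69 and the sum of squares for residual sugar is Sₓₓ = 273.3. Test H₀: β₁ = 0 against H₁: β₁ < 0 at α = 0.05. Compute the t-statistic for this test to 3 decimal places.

SE(b₁) = √(MSE/Sₓₓ) = √(4.69/273.3) = 0.130999.
t = -0.175 / 0.130999 = -1.336.
df = n − 2 = 501.
One-sided p ≈ 0.0911, which is ≥ 0.05, so fail to reject H₀.
The data do not give significant evidence that the true slope on residual sugar is negative.

t = -1.336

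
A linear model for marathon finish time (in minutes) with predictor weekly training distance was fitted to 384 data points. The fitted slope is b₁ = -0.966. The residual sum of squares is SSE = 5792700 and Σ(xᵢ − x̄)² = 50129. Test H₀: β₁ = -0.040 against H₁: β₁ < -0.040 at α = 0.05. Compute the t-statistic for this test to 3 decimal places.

MSE = SSE/(n − 2) = 5792700/382 = 15164.1.
SE(b₁) = √(MSE/Sₓₓ) = √(15164.1/50129) = 0.550002.
t = (-0.966 − (-0.040)) / 0.550002 = -1.684.
df = n − 2 = 382.
One-sided p ≈ 0.0465, which is < 0.05, so reject H₀.
There is evidence that the true slope on weekly training distance is below -0.040 minutes per unit.

t = -1.684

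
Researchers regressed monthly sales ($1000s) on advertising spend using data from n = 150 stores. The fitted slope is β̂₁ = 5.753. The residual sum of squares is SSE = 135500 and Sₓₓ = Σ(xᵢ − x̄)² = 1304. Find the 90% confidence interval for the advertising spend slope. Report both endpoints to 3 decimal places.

MSE = SSE/(n − 2) = 135500/148 = 915.541.
SE(β̂₁) = √(MSE/Sₓₓ) = √(915.541/1304) = 0.837915.
df = n − 2 = 148.
t* = t_{0.05, 148} = 1.655215.
Margin = t* × SE = 1.655215 × 0.837915 = 1.38693.
CI: 5.753 ± 1.38693 → (4.366, 7.140).
With 90% confidence, each one-unit increase in advertising spend is associated with a change of between 4.366 and 7.140 $1000s in monthly sales.

(4.366, 7.140)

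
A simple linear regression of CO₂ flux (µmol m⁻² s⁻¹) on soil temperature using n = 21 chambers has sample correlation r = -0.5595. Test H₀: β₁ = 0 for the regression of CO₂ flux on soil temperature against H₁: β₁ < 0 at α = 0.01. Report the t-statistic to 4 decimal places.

t = -2.9425

t = r·√(n − 2)/√(1 − r²) = -0.5595·√19/√0.68696 = -2.9425.
df = n − 2 = 19.
One-sided p ≈ 0.0042, which is < 0.01, so reject H₀.
There is evidence of a linear association between soil temperature and CO₂ flux.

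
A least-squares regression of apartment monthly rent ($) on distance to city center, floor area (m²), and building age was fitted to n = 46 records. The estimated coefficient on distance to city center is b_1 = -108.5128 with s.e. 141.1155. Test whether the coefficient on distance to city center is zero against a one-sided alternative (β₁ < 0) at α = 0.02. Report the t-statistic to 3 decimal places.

H₀: β₁ = 0 vs H₁: β₁ < 0.
t = (b_1 − β₁⁰)/SE = -108.5128 / 141.1155 = -0.769.
df = n − k − 1 = 46 − 3 − 1 = 42.
One-sided p ≈ 0.2231, which is ≥ 0.02, so fail to reject H₀.
The data do not give significant evidence that the true slope on distance to city center is negative, holding the other predictors fixed.

t = -0.769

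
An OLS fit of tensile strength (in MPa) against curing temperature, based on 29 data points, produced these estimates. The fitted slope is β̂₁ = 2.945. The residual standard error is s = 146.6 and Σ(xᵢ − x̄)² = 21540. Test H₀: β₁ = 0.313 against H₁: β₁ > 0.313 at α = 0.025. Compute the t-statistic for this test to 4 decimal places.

SE(β̂₁) = s/√Sₓₓ = 146.6/√21540 = 0.998875.
t = (2.945 − 0.313) / 0.998875 = 2.6350.
df = n − 2 = 27.
One-sided p ≈ 0.0069, which is < 0.025, so reject H₀.
There is evidence that the true slope on curing temperature exceeds 0.313 MPa per unit.

t = 2.6350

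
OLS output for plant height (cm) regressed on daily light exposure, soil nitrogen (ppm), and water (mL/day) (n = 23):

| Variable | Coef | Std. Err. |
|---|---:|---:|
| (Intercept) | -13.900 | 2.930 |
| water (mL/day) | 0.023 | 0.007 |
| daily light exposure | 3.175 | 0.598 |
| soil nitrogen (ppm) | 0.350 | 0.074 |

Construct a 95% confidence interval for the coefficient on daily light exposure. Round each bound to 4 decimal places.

Read off: b = 3.175, SE = 0.598 for daily light exposure.
df = n − k − 1 = 23 − 3 − 1 = 19.
t* = t_{0.025, 19} = 2.093024.
Margin = t* × SE = 2.093024 × 0.598 = 1.251628.
CI: 3.175 ± 1.251628 → (1.9234, 4.4266).

(1.9234, 4.4266)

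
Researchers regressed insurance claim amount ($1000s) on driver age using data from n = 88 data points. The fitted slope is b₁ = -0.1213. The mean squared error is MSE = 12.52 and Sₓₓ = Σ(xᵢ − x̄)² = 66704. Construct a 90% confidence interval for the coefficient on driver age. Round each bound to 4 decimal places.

SE(b₁) = √(MSE/Sₓₓ) = √(12.52/66704) = 0.0137002.
df = n − 2 = 86.
t* = t_{0.05, 86} = 1.662765.
Margin = t* × SE = 1.662765 × 0.0137002 = 0.022780.
CI: -0.1213 ± 0.022780 → (-0.1441, -0.0985).
With 90% confidence, each one-unit increase in driver age is associated with a change of between -0.1441 and -0.0985 $1000s in insurance claim amount.

(-0.1441, -0.0985)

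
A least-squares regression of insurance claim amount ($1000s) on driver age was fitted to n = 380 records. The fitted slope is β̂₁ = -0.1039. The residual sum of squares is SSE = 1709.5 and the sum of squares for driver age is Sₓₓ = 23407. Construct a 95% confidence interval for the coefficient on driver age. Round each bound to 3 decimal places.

(-0.131, -0.077)

MSE = SSE/(n − 2) = 1709.5/378 = 4.52249.
SE(β̂₁) = √(MSE/Sₓₓ) = √(4.52249/23407) = 0.0139.
df = n − 2 = 378.
t* = t_{0.025, 378} = 1.96626.
Margin = t* × SE = 1.96626 × 0.0139 = 0.02733.
CI: -0.1039 ± 0.02733 → (-0.131, -0.077).
With 95% confidence, each one-unit increase in driver age is associated with a change of between -0.131 and -0.077 $1000s in insurance claim amount.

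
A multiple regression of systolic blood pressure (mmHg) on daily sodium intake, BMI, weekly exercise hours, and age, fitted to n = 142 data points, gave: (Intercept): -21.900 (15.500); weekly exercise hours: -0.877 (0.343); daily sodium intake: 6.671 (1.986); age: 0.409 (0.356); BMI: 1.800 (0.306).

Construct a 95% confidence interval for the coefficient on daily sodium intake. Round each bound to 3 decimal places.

(2.744, 10.598)

Read off: b = 6.671, SE = 1.986 for daily sodium intake.
df = n − k − 1 = 142 − 4 − 1 = 137.
t* = t_{0.025, 137} = 1.977431.
Margin = t* × SE = 1.977431 × 1.986 = 3.92718.
CI: 6.671 ± 3.92718 → (2.744, 10.598).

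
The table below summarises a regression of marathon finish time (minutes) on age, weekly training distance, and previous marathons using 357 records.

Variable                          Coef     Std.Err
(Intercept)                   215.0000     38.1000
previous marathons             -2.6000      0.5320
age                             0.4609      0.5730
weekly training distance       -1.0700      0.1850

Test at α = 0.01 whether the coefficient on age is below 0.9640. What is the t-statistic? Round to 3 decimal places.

t = -0.878

Read off: b = 0.4609, SE = 0.5730 for age.
H₀: β₁ = 0.9640 vs H₁: β₁ < 0.9640.
t = (0.4609 − 0.9640) / 0.5730 = -0.878.
df = n − k − 1 = 357 − 3 − 1 = 353.
One-sided p ≈ 0.1903, which is ≥ 0.01, so fail to reject H₀.
The data do not give significant evidence that the true slope on age is below 0.9640 minutes per unit, holding the other predictors fixed.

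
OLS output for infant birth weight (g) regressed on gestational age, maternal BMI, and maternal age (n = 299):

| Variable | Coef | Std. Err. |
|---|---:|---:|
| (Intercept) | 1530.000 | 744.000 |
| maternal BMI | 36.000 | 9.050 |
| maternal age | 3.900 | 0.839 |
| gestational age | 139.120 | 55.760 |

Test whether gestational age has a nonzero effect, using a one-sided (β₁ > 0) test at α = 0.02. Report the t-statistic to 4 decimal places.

Read off: b = 139.120, SE = 55.760 for gestational age.
H₀: β₁ = 0 vs H₁: β₁ > 0.
t = 139.120 / 55.760 = 2.4950.
df = n − k − 1 = 299 − 3 − 1 = 295.
One-sided p ≈ 0.0066, which is < 0.02, so reject H₀.
There is evidence that the true slope on gestational age is positive, holding the other predictors fixed.

t = 2.4950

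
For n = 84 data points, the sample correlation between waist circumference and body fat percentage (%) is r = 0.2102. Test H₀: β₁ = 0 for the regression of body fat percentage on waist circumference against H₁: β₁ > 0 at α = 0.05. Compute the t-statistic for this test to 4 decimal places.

t = r·√(n − 2)/√(1 − r²) = 0.2102·√82/√0.955816 = 1.9469.
df = n − 2 = 82.
One-sided p ≈ 0.0275, which is < 0.05, so reject H₀.
There is evidence of a linear association between waist circumference and body fat percentage.

t = 1.9469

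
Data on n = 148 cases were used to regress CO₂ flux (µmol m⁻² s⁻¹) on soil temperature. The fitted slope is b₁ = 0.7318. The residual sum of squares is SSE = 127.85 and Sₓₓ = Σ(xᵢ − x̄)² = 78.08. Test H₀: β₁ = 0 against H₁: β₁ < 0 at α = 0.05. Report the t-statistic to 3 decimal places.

t = 6.910

MSE = SSE/(n − 2) = 127.85/146 = 0.875685.
SE(b₁) = √(MSE/Sₓₓ) = √(0.875685/78.08) = 0.105902.
t = 0.7318 / 0.105902 = 6.910.
df = n − 2 = 146.
One-sided p ≈ 1.0000, which is ≥ 0.05, so fail to reject H₀.
The data do not give significant evidence that the true slope on soil temperature is negative.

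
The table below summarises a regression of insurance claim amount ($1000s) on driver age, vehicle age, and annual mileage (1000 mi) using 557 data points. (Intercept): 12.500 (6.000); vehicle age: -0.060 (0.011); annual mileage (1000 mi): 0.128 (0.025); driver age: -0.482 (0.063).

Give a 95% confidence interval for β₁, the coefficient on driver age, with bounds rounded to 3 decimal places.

(-0.606, -0.358)

Read off: b = -0.482, SE = 0.063 for driver age.
df = n − k − 1 = 557 − 3 − 1 = 553.
t* = t_{0.025, 553} = 1.964263.
Margin = t* × SE = 1.964263 × 0.063 = 0.12375.
CI: -0.482 ± 0.12375 → (-0.606, -0.358).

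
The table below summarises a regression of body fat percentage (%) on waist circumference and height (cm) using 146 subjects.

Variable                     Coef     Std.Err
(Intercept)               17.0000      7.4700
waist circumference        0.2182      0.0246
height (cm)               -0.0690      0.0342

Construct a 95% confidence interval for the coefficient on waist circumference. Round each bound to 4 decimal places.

(0.1696, 0.2668)

Read off: b = 0.2182, SE = 0.0246 for waist circumference.
df = n − k − 1 = 146 − 2 − 1 = 143.
t* = t_{0.025, 143} = 1.976692.
Margin = t* × SE = 1.976692 × 0.0246 = 0.048627.
CI: 0.2182 ± 0.048627 → (0.1696, 0.2668).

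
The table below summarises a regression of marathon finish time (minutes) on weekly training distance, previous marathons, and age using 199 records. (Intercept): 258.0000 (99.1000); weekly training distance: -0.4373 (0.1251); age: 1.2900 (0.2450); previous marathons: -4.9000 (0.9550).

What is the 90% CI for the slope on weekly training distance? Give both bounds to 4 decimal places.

(-0.6441, -0.2305)

Read off: b = -0.4373, SE = 0.1251 for weekly training distance.
df = n − k − 1 = 199 − 3 − 1 = 195.
t* = t_{0.05, 195} = 1.652705.
Margin = t* × SE = 1.652705 × 0.1251 = 0.206753.
CI: -0.4373 ± 0.206753 → (-0.6441, -0.2305).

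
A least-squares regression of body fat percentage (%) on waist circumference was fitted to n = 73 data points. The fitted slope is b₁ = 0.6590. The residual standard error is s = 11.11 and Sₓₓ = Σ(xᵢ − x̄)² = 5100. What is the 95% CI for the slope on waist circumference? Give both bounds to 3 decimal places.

SE(b₁) = s/√Sₓₓ = 11.11/√5100 = 0.155571.
df = n − 2 = 71.
t* = t_{0.025, 71} = 1.993943.
Margin = t* × SE = 1.993943 × 0.155571 = 0.31020.
CI: 0.6590 ± 0.31020 → (0.349, 0.969).
With 95% confidence, each one-unit increase in waist circumference is associated with a change of between 0.349 and 0.969 % in body fat percentage.

(0.349, 0.969)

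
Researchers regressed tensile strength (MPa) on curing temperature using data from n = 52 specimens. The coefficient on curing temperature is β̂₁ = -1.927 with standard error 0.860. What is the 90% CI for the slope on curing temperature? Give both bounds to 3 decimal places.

df = n − 2 = 52 − 2 = 50.
t* = t_{0.05, 50} = 1.675905.
Margin = t* × SE = 1.675905 × 0.860 = 1.44128.
CI: -1.927 ± 1.44128 → (-3.368, -0.486).
With 90% confidence, each one-unit increase in curing temperature is associated with a change of between -3.368 and -0.486 MPa in tensile strength.

(-3.368, -0.486)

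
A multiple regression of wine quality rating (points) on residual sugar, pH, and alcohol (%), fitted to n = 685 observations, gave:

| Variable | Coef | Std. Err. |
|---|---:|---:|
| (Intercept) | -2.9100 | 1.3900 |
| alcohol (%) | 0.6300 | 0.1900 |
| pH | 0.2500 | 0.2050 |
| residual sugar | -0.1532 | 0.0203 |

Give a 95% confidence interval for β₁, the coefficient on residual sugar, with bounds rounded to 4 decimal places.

Read off: b = -0.1532, SE = 0.0203 for residual sugar.
df = n − k − 1 = 685 − 3 − 1 = 681.
t* = t_{0.025, 681} = 1.963454.
Margin = t* × SE = 1.963454 × 0.0203 = 0.039858.
CI: -0.1532 ± 0.039858 → (-0.1931, -0.1133).

(-0.1931, -0.1133)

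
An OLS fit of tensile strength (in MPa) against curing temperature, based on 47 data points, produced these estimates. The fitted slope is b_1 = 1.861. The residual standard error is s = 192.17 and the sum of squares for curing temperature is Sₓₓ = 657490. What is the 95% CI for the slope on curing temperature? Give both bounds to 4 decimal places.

(1.3837, 2.3383)

SE(b_1) = s/√Sₓₓ = 192.17/√657490 = 0.236996.
df = n − 2 = 45.
t* = t_{0.025, 45} = 2.014103.
Margin = t* × SE = 2.014103 × 0.236996 = 0.477334.
CI: 1.861 ± 0.477334 → (1.3837, 2.3383).
With 95% confidence, each one-unit increase in curing temperature is associated with a change of between 1.3837 and 2.3383 MPa in tensile strength.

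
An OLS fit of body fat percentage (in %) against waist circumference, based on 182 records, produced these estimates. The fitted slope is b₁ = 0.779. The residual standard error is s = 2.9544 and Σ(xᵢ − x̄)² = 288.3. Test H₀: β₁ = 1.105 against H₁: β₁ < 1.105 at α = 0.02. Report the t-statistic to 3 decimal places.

t = -1.874

SE(b₁) = s/√Sₓₓ = 2.9544/√288.3 = 0.173999.
t = (0.779 − 1.105) / 0.173999 = -1.874.
df = n − 2 = 180.
One-sided p ≈ 0.0313, which is ≥ 0.02, so fail to reject H₀.
The data do not give significant evidence that the true slope on waist circumference is below 1.105 % per unit.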